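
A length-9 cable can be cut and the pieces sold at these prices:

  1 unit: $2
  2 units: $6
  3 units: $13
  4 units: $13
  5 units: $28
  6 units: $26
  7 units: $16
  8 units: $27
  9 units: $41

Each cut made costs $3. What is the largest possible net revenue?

41

Build r[k] bottom-up: r[k] = max over allowed piece i of (p[i] + r[k−i]) − 3 per cut.
r[1] = 2
r[2] = max(2+2-3, 6+0) = 6
r[3] = max(2+6-3, 6+2-3, 13+0) = 13
r[4] = max(2+13-3, 6+6-3, 13+2-3, 13+0) = 13
r[5] = max(2+13-3, 6+13-3, 13+6-3, 13+2-3, 28+0) = 28
r[6] = max(2+28-3, 6+13-3, 13+13-3, 13+6-3, 28+2-3, 26+0) = 27
r[7] = max(2+27-3, 6+28-3, 13+13-3, …, 26+2-3, 16+0) = 31
r[8] = max(2+31-3, 6+27-3, 13+28-3, …, 16+2-3, 27+0) = 38
r[9] = max(2+38-3, 6+31-3, 13+27-3, …, 27+2-3, 41+0) = 41
Best is to make no cuts and sell whole for $41.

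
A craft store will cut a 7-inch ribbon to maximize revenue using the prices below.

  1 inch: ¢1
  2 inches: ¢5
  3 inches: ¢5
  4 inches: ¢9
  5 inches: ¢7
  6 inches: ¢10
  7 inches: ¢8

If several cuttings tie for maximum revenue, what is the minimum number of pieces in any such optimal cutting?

Let r[k] be the best obtainable value from length k. For each k, try every first piece i and keep the best of price[i] + r[k−i].
r[1] = 1
r[2] = 5
r[3] = 6  (first piece 1, then r[2]=5)
r[4] = 10  (first piece 2, then r[2]=5)
r[5] = 11  (first piece 1, then r[4]=10)
r[6] = 15  (first piece 2, then r[4]=10)
r[7] = 16  (first piece 1, then r[6]=15)
Maximum revenue is ¢16.
Now minimize piece count subject to staying optimal: for each k, pieces[k] = 1 + min over i with p[i]+r[k−i]=r[k] of pieces[k−i].
pieces[4] = 2
pieces[5] = 3
pieces[6] = 3
pieces[7] = 4

4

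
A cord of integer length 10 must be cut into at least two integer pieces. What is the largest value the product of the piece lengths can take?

Define prod[k] = max over 1≤i<k of i · max(k−i, prod[k−i]); the inner max lets the remainder stay uncut if that's better.
Small cases: prod[2]=1, prod[3]=2.
prod[4] = 2*max(2,1) = 2*2 = 4
prod[5] = 2*max(3,2) = 2*3 = 6
prod[6] = 3*max(3,2) = 3*3 = 9
prod[7] = 2*max(5,6) = 2*6 = 12
prod[8] = 2*max(6,9) = 2*9 = 18
prod[9] = 3*max(6,9) = 3*9 = 27
prod[10] = 2*max(8,18) = 2*18 = 36
One optimal split: 3 + 3 + 2 + 2; product 3*3*2*2 = 36.

36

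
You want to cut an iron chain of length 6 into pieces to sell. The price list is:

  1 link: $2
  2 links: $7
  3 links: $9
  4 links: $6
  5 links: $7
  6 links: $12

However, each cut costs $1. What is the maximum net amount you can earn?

19

Consider every possible first cut. v[k] is the best of p[i]+v[k−i] over all sellable i≤k, charging 1 whenever i<k.
v[1] = 2
v[2] = 7
v[3] = 9
v[4] = 13  (first piece 2, then v[2]=7)
v[5] = 15  (first piece 2, then v[3]=9)
v[6] = 19  (first piece 2, then v[4]=13)
One optimal plan: pieces 2 + 2 + 2 (2 cuts) → $21 − $2 = $19.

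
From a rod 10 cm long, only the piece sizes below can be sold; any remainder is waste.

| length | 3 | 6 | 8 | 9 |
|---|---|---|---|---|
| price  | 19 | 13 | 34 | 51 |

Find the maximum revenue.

Let best[k] be the best obtainable value from length k. For each k, try every first piece i and keep the best of price[i] + best[k−i].
best[1] = 0
best[2] = 0
best[3] = 19
best[4] = 19
best[5] = 19
best[6] = max(19+19, 13+0) = 38
best[7] = max(19+19, 13+0) = 38
best[8] = max(19+19, 13+0, 34+0) = 38
best[9] = max(19+38, 13+19, 34+0, 51+0) = 57
best[10] = max(19+38, 13+19, 34+0, 51+0) = 57
One optimal cutting: pieces 3 + 3 + 3 with 1 cm of scrap → €57.

57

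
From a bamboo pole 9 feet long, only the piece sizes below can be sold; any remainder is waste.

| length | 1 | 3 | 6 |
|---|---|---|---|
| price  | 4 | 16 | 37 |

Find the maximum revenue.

53

Build best[k] bottom-up: best[k] = max over allowed piece i of (p[i] + best[k−i]).
best[1] = 4
best[2] = 8  (first piece 1, then best[1]=4)
best[3] = max(4+8, 16+0) = 16
best[4] = max(4+16, 16+4) = 20
best[5] = max(4+20, 16+8) = 24
best[6] = max(4+24, 16+16, 37+0) = 37
best[7] = max(4+37, 16+20, 37+4) = 41
best[8] = max(4+41, 16+24, 37+8) = 45
best[9] = max(4+45, 16+37, 37+16) = 53
One optimal cutting: 6 + 3 → $53.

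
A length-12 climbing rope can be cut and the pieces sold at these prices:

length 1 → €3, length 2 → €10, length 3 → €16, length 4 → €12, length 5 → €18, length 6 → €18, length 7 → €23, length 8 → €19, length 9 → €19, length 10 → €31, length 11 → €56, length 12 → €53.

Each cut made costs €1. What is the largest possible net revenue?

Build r[k] bottom-up: r[k] = max over allowed piece i of (p[i] + r[k−i]) − 1 per cut.
r[1] = 3
r[2] = max(3+3-1, 10+0) = 10
r[3] = max(3+10-1, 10+3-1, 16+0) = 16
r[4] = max(3+16-1, 10+10-1, 16+3-1, 12+0) = 19
r[5] = max(3+19-1, 10+16-1, 16+10-1, 12+3-1, 18+0) = 25
r[6] = max(3+25-1, 10+19-1, 16+16-1, 12+10-1, 18+3-1, 18+0) = 31
r[7] = max(3+31-1, 10+25-1, 16+19-1, …, 18+3-1, 23+0) = 34
r[8] = max(3+34-1, 10+31-1, 16+25-1, …, 23+3-1, 19+0) = 40
r[9] = max(3+40-1, 10+34-1, 16+31-1, …, 19+3-1, 19+0) = 46
r[10] = max(3+46-1, 10+40-1, 16+34-1, …, 19+3-1, 31+0) = 49
r[11] = max(3+49-1, 10+46-1, 16+40-1, …, 31+3-1, 56+0) = 56
r[12] = max(3+56-1, 10+49-1, 16+46-1, …, 56+3-1, 53+0) = 61
One optimal plan: pieces 3 + 3 + 3 + 3 (3 cuts) → €64 − €3 = €61.

61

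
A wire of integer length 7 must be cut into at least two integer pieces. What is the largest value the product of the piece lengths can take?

12

Fill f[k] for k=2..7: at each k try every first piece i and multiply by the better of (k−i) uncut or f[k−i].
f[2] = 1×max(1,0) = 1×1 = 1
f[3] = 1×max(2,1) = 1×2 = 2
f[4] = 2×max(2,1) = 2×2 = 4
f[5] = 2×max(3,2) = 2×3 = 6
f[6] = 3×max(3,2) = 3×3 = 9
f[7] = 2×max(5,6) = 2×6 = 12
One optimal split: 3 + 2 + 2; product 3×2×2 = 12.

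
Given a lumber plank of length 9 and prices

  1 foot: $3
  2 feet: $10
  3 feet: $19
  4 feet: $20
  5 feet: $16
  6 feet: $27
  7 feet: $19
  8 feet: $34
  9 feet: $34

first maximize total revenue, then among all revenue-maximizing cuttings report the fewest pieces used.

3

Let r[k] be the best obtainable value from length k. For each k, try every first piece i and keep the best of price[i] + r[k−i].
r[1] = 3
r[2] = max(3+3, 10+0) = 10
r[3] = max(3+10, 10+3, 19+0) = 19
r[4] = max(3+19, 10+10, 19+3, 20+0) = 22
r[5] = max(3+22, 10+19, 19+10, 20+3, 16+0) = 29
r[6] = max(3+29, 10+22, 19+19, 20+10, 16+3, 27+0) = 38
r[7] = max(3+38, 10+29, 19+22, …, 27+3, 19+0) = 41
r[8] = max(3+41, 10+38, 19+29, …, 19+3, 34+0) = 48
r[9] = max(3+48, 10+41, 19+38, …, 34+3, 34+0) = 57
Maximum revenue is $57.
Now minimize piece count subject to staying optimal: for each k, pieces[k] = 1 + min over i with p[i]+r[k−i]=r[k] of pieces[k−i].
pieces[6] = 2
pieces[7] = 3
pieces[8] = 3
pieces[9] = 3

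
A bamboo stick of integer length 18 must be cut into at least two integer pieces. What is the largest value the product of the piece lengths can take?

729

Define g[k] = max over 1≤i<k of i · max(k−i, g[k−i]); the inner max lets the remainder stay uncut if that's better.
g[2] = 1·max(1,0) = 1·1 = 1
g[3] = 1·max(2,1) = 1·2 = 2
g[4] = 2·max(2,1) = 2·2 = 4
g[5] = 2·max(3,2) = 2·3 = 6
g[6] = 3·max(3,2) = 3·3 = 9
g[7] = 2·max(5,6) = 2·6 = 12
g[8] = 2·max(6,9) = 2·9 = 18
g[9] = 3·max(6,9) = 3·9 = 27
g[10] = 2·max(8,18) = 2·18 = 36
g[11] = 2·max(9,27) = 2·27 = 54
g[12] = 3·max(9,27) = 3·27 = 81
g[13] = 2·max(11,54) = 2·54 = 108
g[14] = 2·max(12,81) = 2·81 = 162
g[15] = 3·max(12,81) = 3·81 = 243
g[16] = 2·max(14,162) = 2·162 = 324
g[17] = 2·max(15,243) = 2·243 = 486
g[18] = 3·max(15,243) = 3·243 = 729
One optimal split: 3 + 3 + 3 + 3 + 3 + 3; product 3·3·3·3·3·3 = 729.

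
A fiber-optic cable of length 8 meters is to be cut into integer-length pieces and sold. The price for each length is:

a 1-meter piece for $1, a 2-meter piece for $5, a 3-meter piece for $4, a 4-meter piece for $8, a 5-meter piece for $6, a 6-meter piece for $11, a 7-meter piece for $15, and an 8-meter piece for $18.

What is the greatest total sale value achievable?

20

Let best[k] be the best obtainable value from length k. For each k, try every first piece i and keep the best of price[i] + best[k−i].
best[1] = 1
best[2] = max(1+1, 5+0) = 5
best[3] = max(1+5, 5+1, 4+0) = 6
best[4] = max(1+6, 5+5, 4+1, 8+0) = 10
best[5] = max(1+10, 5+6, 4+5, 8+1, 6+0) = 11
best[6] = max(1+11, 5+10, 4+6, 8+5, 6+1, 11+0) = 15
best[7] = max(1+15, 5+11, 4+10, …, 11+1, 15+0) = 16
best[8] = max(1+16, 5+15, 4+11, …, 15+1, 18+0) = 20
One optimal cutting: 2 + 2 + 2 + 2 → $5 + $5 + $5 + $5 = $20.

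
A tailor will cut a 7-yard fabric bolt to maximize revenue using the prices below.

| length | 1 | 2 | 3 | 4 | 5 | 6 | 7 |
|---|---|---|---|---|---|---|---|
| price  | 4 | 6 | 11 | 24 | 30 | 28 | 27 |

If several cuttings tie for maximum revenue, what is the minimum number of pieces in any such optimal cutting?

3

Consider every possible first cut. r[k] is the best of p[i]+r[k−i] over all sellable i≤k.
r[1] = 4
r[2] = max(4+4, 6+0) = 8
r[3] = max(4+8, 6+4, 11+0) = 12
r[4] = max(4+12, 6+8, 11+4, 24+0) = 24
r[5] = max(4+24, 6+12, 11+8, 24+4, 30+0) = 30
r[6] = max(4+30, 6+24, 11+12, 24+8, 30+4, 28+0) = 34
r[7] = max(4+34, 6+30, 11+24, …, 28+4, 27+0) = 38
Maximum revenue is $38.
Now minimize piece count subject to staying optimal: for each k, pieces[k] = 1 + min over i with p[i]+r[k−i]=r[k] of pieces[k−i].
pieces[4] = 1
pieces[5] = 1
pieces[6] = 2
pieces[7] = 3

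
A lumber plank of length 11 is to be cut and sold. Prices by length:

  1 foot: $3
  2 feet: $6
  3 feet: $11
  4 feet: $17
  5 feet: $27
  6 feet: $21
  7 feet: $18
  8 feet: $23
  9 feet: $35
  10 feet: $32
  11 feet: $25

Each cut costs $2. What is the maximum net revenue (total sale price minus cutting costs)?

53

Build net[k] bottom-up: net[k] = max over allowed piece i of (p[i] + net[k−i]) − 2 per cut.
net[1] = 3
net[2] = max(3+3-2, 6+0) = 6
net[3] = max(3+6-2, 6+3-2, 11+0) = 11
net[4] = max(3+11-2, 6+6-2, 11+3-2, 17+0) = 17
net[5] = max(3+17-2, 6+11-2, 11+6-2, 17+3-2, 27+0) = 27
net[6] = max(3+27-2, 6+17-2, 11+11-2, 17+6-2, 27+3-2, 21+0) = 28
net[7] = max(3+28-2, 6+27-2, 11+17-2, …, 21+3-2, 18+0) = 31
net[8] = max(3+31-2, 6+28-2, 11+27-2, …, 18+3-2, 23+0) = 36
net[9] = max(3+36-2, 6+31-2, 11+28-2, …, 23+3-2, 35+0) = 42
net[10] = max(3+42-2, 6+36-2, 11+31-2, …, 35+3-2, 32+0) = 52
net[11] = max(3+52-2, 6+42-2, 11+36-2, …, 32+3-2, 25+0) = 53
One optimal plan: pieces 5 + 5 + 1 (2 cuts) → $57 − $4 = $53.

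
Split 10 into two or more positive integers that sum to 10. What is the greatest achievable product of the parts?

Define prod[k] = max over 1≤i<k of i · max(k−i, prod[k−i]); the inner max lets the remainder stay uncut if that's better.
Small cases: prod[2]=1, prod[3]=2, prod[4]=4.
prod[5] = 2·max(3,2) = 2·3 = 6
prod[6] = 3·max(3,2) = 3·3 = 9
prod[7] = 2·max(5,6) = 2·6 = 12
prod[8] = 2·max(6,9) = 2·9 = 18
prod[9] = 3·max(6,9) = 3·9 = 27
prod[10] = 2·max(8,18) = 2·18 = 36
One optimal split: 3 + 3 + 2 + 2; product 3·3·2·2 = 36.

36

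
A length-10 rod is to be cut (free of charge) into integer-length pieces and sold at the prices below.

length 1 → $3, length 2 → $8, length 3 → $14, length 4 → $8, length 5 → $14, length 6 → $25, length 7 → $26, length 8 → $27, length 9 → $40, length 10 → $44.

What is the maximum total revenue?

45

Consider every possible first cut. R[k] is the best of p[i]+R[k−i] over all sellable i≤k.
R[1] = 3
R[2] = 8
R[3] = 14
R[4] = 17  (first piece 1, then R[3]=14)
R[5] = 22  (first piece 2, then R[3]=14)
R[6] = 28  (first piece 3, then R[3]=14)
R[7] = 31  (first piece 1, then R[6]=28)
R[8] = 36  (first piece 2, then R[6]=28)
R[9] = 42  (first piece 3, then R[6]=28)
R[10] = 45  (first piece 1, then R[9]=42)
One optimal cutting: 3 + 3 + 3 + 1 → $14 + $14 + $14 + $3 = $45.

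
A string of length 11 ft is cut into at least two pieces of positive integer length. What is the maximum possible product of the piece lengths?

Let g[k] be the best product for length k (with at least one cut). For each first piece i, the rest contributes max(k−i, g[k−i]).
g[2] = 1·max(1,0) = 1·1 = 1
g[3] = 1·max(2,1) = 1·2 = 2
g[4] = 2·max(2,1) = 2·2 = 4
g[5] = 2·max(3,2) = 2·3 = 6
g[6] = 3·max(3,2) = 3·3 = 9
g[7] = 2·max(5,6) = 2·6 = 12
g[8] = 2·max(6,9) = 2·9 = 18
g[9] = 3·max(6,9) = 3·9 = 27
g[10] = 2·max(8,18) = 2·18 = 36
g[11] = 2·max(9,27) = 2·27 = 54
One optimal split: 3 + 3 + 3 + 2; product 3·3·3·2 = 54.

54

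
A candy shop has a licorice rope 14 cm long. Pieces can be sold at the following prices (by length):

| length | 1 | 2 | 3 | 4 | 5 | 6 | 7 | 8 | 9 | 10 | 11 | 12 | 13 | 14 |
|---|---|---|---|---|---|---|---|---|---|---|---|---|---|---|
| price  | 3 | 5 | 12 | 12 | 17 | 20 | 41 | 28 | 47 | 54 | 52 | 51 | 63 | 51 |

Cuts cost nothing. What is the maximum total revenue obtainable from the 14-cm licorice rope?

82

Let R[k] be the best obtainable value from length k. For each k, try every first piece i and keep the best of price[i] + R[k−i].
R[1] = 3
R[2] = max(3+3, 5+0) = 6
R[3] = max(3+6, 5+3, 12+0) = 12
R[4] = max(3+12, 5+6, 12+3, 12+0) = 15
R[5] = max(3+15, 5+12, 12+6, 12+3, 17+0) = 18
R[6] = max(3+18, 5+15, 12+12, 12+6, 17+3, 20+0) = 24
R[7] = max(3+24, 5+18, 12+15, …, 20+3, 41+0) = 41
R[8] = max(3+41, 5+24, 12+18, …, 41+3, 28+0) = 44
R[9] = max(3+44, 5+41, 12+24, …, 28+3, 47+0) = 47
R[10] = max(3+47, 5+44, 12+41, …, 47+3, 54+0) = 54
R[11] = max(3+54, 5+47, 12+44, …, 54+3, 52+0) = 57
R[12] = max(3+57, 5+54, 12+47, …, 52+3, 51+0) = 60
R[13] = max(3+60, 5+57, 12+54, …, 51+3, 63+0) = 66
R[14] = max(3+66, 5+60, 12+57, …, 63+3, 51+0) = 82
One optimal cutting: 7 + 7 → ¢41 + ¢41 = ¢82.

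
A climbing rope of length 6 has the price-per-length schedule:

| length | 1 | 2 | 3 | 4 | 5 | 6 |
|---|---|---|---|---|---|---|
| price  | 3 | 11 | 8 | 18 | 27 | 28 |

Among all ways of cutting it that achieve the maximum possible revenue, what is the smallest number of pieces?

Consider every possible first cut. r[k] is the best of p[i]+r[k−i] over all sellable i≤k.
r[1] = 3
r[2] = 11
r[3] = 14  (first piece 1, then r[2]=11)
r[4] = 22  (first piece 2, then r[2]=11)
r[5] = 27
r[6] = 33  (first piece 2, then r[4]=22)
Maximum revenue is €33.
Now minimize piece count subject to staying optimal: for each k, pieces[k] = 1 + min over i with p[i]+r[k−i]=r[k] of pieces[k−i].
pieces[3] = 2
pieces[4] = 2
pieces[5] = 1
pieces[6] = 3

3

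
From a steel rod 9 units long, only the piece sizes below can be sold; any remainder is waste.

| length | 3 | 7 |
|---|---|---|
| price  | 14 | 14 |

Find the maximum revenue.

42

Let r[k] be the best obtainable value from length k. For each k, try every first piece i and keep the best of price[i] + r[k−i].
r[1] = 0
r[2] = 0
r[3] = 14
r[4] = 14
r[5] = 14
r[6] = 28  (first piece 3, then r[3]=14)
r[7] = max(14+14, 14+0) = 28
r[8] = max(14+14, 14+0) = 28
r[9] = max(14+28, 14+0) = 42
One optimal cutting: 3 + 3 + 3 → $42.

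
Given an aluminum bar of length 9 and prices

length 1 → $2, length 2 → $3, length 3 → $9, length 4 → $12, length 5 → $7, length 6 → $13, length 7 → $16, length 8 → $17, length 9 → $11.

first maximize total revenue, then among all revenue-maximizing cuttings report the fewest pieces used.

3

Consider every possible first cut. r[k] is the best of p[i]+r[k−i] over all sellable i≤k.
r[1] = 2
r[2] = 4  (first piece 1, then r[1]=2)
r[3] = 9
r[4] = 12
r[5] = 14  (first piece 1, then r[4]=12)
r[6] = 18  (first piece 3, then r[3]=9)
r[7] = 21  (first piece 3, then r[4]=12)
r[8] = 24  (first piece 4, then r[4]=12)
r[9] = 27  (first piece 3, then r[6]=18)
Maximum revenue is $27.
Now minimize piece count subject to staying optimal: for each k, pieces[k] = 1 + min over i with p[i]+r[k−i]=r[k] of pieces[k−i].
pieces[6] = 2
pieces[7] = 2
pieces[8] = 2
pieces[9] = 3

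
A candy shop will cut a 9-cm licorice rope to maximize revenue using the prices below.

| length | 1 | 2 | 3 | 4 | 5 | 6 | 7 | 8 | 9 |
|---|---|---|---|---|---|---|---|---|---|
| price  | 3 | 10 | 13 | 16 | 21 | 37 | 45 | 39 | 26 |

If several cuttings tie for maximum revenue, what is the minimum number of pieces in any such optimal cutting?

Build r[k] bottom-up: r[k] = max over allowed piece i of (p[i] + r[k−i]).
r[1] = 3
r[2] = 10
r[3] = 13  (first piece 1, then r[2]=10)
r[4] = 20  (first piece 2, then r[2]=10)
r[5] = 23  (first piece 1, then r[4]=20)
r[6] = 37
r[7] = 45
r[8] = 48  (first piece 1, then r[7]=45)
r[9] = 55  (first piece 2, then r[7]=45)
Maximum revenue is ¢55.
Now minimize piece count subject to staying optimal: for each k, pieces[k] = 1 + min over i with p[i]+r[k−i]=r[k] of pieces[k−i].
pieces[6] = 1
pieces[7] = 1
pieces[8] = 2
pieces[9] = 2

2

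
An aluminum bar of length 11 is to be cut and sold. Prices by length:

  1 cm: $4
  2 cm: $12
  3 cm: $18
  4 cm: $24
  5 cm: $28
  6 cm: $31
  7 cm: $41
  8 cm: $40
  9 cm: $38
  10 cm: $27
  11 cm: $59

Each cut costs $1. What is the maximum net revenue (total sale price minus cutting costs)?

Build v[k] bottom-up: v[k] = max over allowed piece i of (p[i] + v[k−i]) − 1 per cut.
v[1] = 4
v[2] = max(4+4-1, 12+0) = 12
v[3] = max(4+12-1, 12+4-1, 18+0) = 18
v[4] = max(4+18-1, 12+12-1, 18+4-1, 24+0) = 24
v[5] = max(4+24-1, 12+18-1, 18+12-1, 24+4-1, 28+0) = 29
v[6] = max(4+29-1, 12+24-1, 18+18-1, 24+12-1, 28+4-1, 31+0) = 35
v[7] = max(4+35-1, 12+29-1, 18+24-1, …, 31+4-1, 41+0) = 41
v[8] = max(4+41-1, 12+35-1, 18+29-1, …, 41+4-1, 40+0) = 47
v[9] = max(4+47-1, 12+41-1, 18+35-1, …, 40+4-1, 38+0) = 52
v[10] = max(4+52-1, 12+47-1, 18+41-1, …, 38+4-1, 27+0) = 58
v[11] = max(4+58-1, 12+52-1, 18+47-1, …, 27+4-1, 59+0) = 64
One optimal plan: pieces 4 + 4 + 3 (2 cuts) → $66 − $2 = $64.

64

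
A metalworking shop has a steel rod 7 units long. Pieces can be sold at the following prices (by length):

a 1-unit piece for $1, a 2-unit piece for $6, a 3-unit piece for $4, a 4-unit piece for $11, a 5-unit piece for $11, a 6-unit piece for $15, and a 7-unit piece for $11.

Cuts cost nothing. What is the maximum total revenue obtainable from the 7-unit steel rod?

Let R[k] be the best obtainable value from length k. For each k, try every first piece i and keep the best of price[i] + R[k−i].
R[1] = 1
R[2] = 6
R[3] = 7  (first piece 1, then R[2]=6)
R[4] = 12  (first piece 2, then R[2]=6)
R[5] = 13  (first piece 1, then R[4]=12)
R[6] = 18  (first piece 2, then R[4]=12)
R[7] = 19  (first piece 1, then R[6]=18)
One optimal cutting: 2 + 2 + 2 + 1 → $6 + $6 + $6 + $1 = $19.

19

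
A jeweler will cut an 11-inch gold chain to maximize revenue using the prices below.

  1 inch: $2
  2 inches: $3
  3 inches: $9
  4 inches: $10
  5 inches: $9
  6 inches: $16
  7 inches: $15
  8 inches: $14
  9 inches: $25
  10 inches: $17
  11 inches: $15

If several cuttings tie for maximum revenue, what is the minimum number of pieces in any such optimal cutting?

Build r[k] bottom-up: r[k] = max over allowed piece i of (p[i] + r[k−i]).
r[1] = 2
r[2] = 4  (first piece 1, then r[1]=2)
r[3] = 9
r[4] = 11  (first piece 1, then r[3]=9)
r[5] = 13  (first piece 1, then r[4]=11)
r[6] = 18  (first piece 3, then r[3]=9)
r[7] = 20  (first piece 1, then r[6]=18)
r[8] = 22  (first piece 1, then r[7]=20)
r[9] = 27  (first piece 3, then r[6]=18)
r[10] = 29  (first piece 1, then r[9]=27)
r[11] = 31  (first piece 1, then r[10]=29)
Maximum revenue is $31.
Now minimize piece count subject to staying optimal: for each k, pieces[k] = 1 + min over i with p[i]+r[k−i]=r[k] of pieces[k−i].
pieces[8] = 4
pieces[9] = 3
pieces[10] = 4
pieces[11] = 5

5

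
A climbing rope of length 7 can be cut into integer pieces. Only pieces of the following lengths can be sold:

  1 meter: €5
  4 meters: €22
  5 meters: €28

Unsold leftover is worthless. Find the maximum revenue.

38

Build f[k] bottom-up: f[k] = max over allowed piece i of (p[i] + f[k−i]).
f[1] = 5
f[2] = 10  (first piece 1, then f[1]=5)
f[3] = 15  (first piece 1, then f[2]=10)
f[4] = max(5+15, 22+0) = 22
f[5] = max(5+22, 22+5, 28+0) = 28
f[6] = max(5+28, 22+10, 28+5) = 33
f[7] = max(5+33, 22+15, 28+10) = 38
One optimal cutting: 5 + 1 + 1 → €38.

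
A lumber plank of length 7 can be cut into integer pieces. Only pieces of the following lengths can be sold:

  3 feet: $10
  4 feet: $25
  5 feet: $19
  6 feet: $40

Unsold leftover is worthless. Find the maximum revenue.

Let best[k] be the best obtainable value from length k. For each k, try every first piece i and keep the best of price[i] + best[k−i].
best[1] = 0
best[2] = 0
best[3] = 10
best[4] = 25
best[5] = 25
best[6] = 40
best[7] = 40
One optimal cutting: pieces 6 with 1 foot of scrap → $40.

40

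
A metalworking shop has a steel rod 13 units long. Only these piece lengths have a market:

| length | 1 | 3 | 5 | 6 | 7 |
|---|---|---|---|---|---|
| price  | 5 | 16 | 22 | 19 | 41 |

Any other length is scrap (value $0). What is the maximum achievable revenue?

Build f[k] bottom-up: f[k] = max over allowed piece i of (p[i] + f[k−i]).
f[1] = 5
f[2] = 10  (first piece 1, then f[1]=5)
f[3] = max(5+10, 16+0) = 16
f[4] = max(5+16, 16+5) = 21
f[5] = max(5+21, 16+10, 22+0) = 26
f[6] = max(5+26, 16+16, 22+5, 19+0) = 32
f[7] = max(5+32, 16+21, 22+10, 19+5, 41+0) = 41
f[8] = max(5+41, 16+26, 22+16, 19+10, 41+5) = 46
f[9] = max(5+46, 16+32, 22+21, 19+16, 41+10) = 51
f[10] = max(5+51, 16+41, 22+26, 19+21, 41+16) = 57
f[11] = max(5+57, 16+46, 22+32, 19+26, 41+21) = 62
f[12] = max(5+62, 16+51, 22+41, 19+32, 41+26) = 67
f[13] = max(5+67, 16+57, 22+46, 19+41, 41+32) = 73
One optimal cutting: 7 + 3 + 3 → $73.

73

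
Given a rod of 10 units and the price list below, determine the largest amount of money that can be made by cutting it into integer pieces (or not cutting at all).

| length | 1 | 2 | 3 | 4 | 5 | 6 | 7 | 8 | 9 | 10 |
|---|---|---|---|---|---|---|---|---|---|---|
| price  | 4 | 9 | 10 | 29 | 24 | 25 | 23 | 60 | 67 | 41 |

71

Consider every possible first cut. r[k] is the best of p[i]+r[k−i] over all sellable i≤k.
r[1] = 4
r[2] = max(4+4, 9+0) = 9
r[3] = max(4+9, 9+4, 10+0) = 13
r[4] = max(4+13, 9+9, 10+4, 29+0) = 29
r[5] = max(4+29, 9+13, 10+9, 29+4, 24+0) = 33
r[6] = max(4+33, 9+29, 10+13, 29+9, 24+4, 25+0) = 38
r[7] = max(4+38, 9+33, 10+29, …, 25+4, 23+0) = 42
r[8] = max(4+42, 9+38, 10+33, …, 23+4, 60+0) = 60
r[9] = max(4+60, 9+42, 10+38, …, 60+4, 67+0) = 67
r[10] = max(4+67, 9+60, 10+42, …, 67+4, 41+0) = 71
One optimal cutting: 9 + 1 → 67 + 4 = 71.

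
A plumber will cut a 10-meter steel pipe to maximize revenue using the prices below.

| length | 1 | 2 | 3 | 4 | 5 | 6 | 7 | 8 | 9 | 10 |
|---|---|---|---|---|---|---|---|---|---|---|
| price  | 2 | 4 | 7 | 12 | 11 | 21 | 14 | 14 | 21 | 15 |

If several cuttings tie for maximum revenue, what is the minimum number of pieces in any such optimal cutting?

2

Let r[k] be the best obtainable value from length k. For each k, try every first piece i and keep the best of price[i] + r[k−i].
r[1] = 2
r[2] = max(2+2, 4+0) = 4
r[3] = max(2+4, 4+2, 7+0) = 7
r[4] = max(2+7, 4+4, 7+2, 12+0) = 12
r[5] = max(2+12, 4+7, 7+4, 12+2, 11+0) = 14
r[6] = max(2+14, 4+12, 7+7, 12+4, 11+2, 21+0) = 21
r[7] = max(2+21, 4+14, 7+12, …, 21+2, 14+0) = 23
r[8] = max(2+23, 4+21, 7+14, …, 14+2, 14+0) = 25
r[9] = max(2+25, 4+23, 7+21, …, 14+2, 21+0) = 28
r[10] = max(2+28, 4+25, 7+23, …, 21+2, 15+0) = 33
Maximum revenue is $33.
Now minimize piece count subject to staying optimal: for each k, pieces[k] = 1 + min over i with p[i]+r[k−i]=r[k] of pieces[k−i].
pieces[7] = 2
pieces[8] = 2
pieces[9] = 2
pieces[10] = 2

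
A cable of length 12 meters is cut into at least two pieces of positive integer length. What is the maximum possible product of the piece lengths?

Define m[k] = max over 1≤i<k of i · max(k−i, m[k−i]); the inner max lets the remainder stay uncut if that's better.
m[2] = 1×max(1,0) = 1×1 = 1
m[3] = 1×max(2,1) = 1×2 = 2
m[4] = 2×max(2,1) = 2×2 = 4
m[5] = 2×max(3,2) = 2×3 = 6
m[6] = 3×max(3,2) = 3×3 = 9
m[7] = 2×max(5,6) = 2×6 = 12
m[8] = 2×max(6,9) = 2×9 = 18
m[9] = 3×max(6,9) = 3×9 = 27
m[10] = 2×max(8,18) = 2×18 = 36
m[11] = 2×max(9,27) = 2×27 = 54
m[12] = 3×max(9,27) = 3×27 = 81
One optimal split: 3 + 3 + 3 + 3; product 3×3×3×3 = 81.

81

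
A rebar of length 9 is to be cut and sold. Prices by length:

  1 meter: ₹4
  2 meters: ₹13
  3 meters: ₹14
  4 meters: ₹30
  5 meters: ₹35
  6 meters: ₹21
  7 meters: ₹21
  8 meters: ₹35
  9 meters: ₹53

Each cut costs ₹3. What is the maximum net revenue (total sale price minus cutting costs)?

62

Let net[k] be the best obtainable value from length k. For each k, try every first piece i and keep the best of price[i] + net[k−i] minus the 3 cut fee when i<k.
net[1] = 4
net[2] = max(4+4-3, 13+0) = 13
net[3] = max(4+13-3, 13+4-3, 14+0) = 14
net[4] = max(4+14-3, 13+13-3, 14+4-3, 30+0) = 30
net[5] = max(4+30-3, 13+14-3, 14+13-3, 30+4-3, 35+0) = 35
net[6] = max(4+35-3, 13+30-3, 14+14-3, 30+13-3, 35+4-3, 21+0) = 40
net[7] = max(4+40-3, 13+35-3, 14+30-3, …, 21+4-3, 21+0) = 45
net[8] = max(4+45-3, 13+40-3, 14+35-3, …, 21+4-3, 35+0) = 57
net[9] = max(4+57-3, 13+45-3, 14+40-3, …, 35+4-3, 53+0) = 62
One optimal plan: pieces 5 + 4 (1 cut) → ₹65 − ₹3 = ₹62.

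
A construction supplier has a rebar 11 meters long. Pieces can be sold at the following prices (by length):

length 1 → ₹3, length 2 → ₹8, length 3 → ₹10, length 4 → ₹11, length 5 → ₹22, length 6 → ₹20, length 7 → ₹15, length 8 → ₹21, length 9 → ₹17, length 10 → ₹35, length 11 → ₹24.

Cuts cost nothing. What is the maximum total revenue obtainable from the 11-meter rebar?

Let r[k] be the best obtainable value from length k. For each k, try every first piece i and keep the best of price[i] + r[k−i].
r[1] = 3
r[2] = 8
r[3] = 11  (first piece 1, then r[2]=8)
r[4] = 16  (first piece 2, then r[2]=8)
r[5] = 22
r[6] = 25  (first piece 1, then r[5]=22)
r[7] = 30  (first piece 2, then r[5]=22)
r[8] = 33  (first piece 1, then r[7]=30)
r[9] = 38  (first piece 2, then r[7]=30)
r[10] = 44  (first piece 5, then r[5]=22)
r[11] = 47  (first piece 1, then r[10]=44)
One optimal cutting: 5 + 5 + 1 → ₹22 + ₹22 + ₹3 = ₹47.

47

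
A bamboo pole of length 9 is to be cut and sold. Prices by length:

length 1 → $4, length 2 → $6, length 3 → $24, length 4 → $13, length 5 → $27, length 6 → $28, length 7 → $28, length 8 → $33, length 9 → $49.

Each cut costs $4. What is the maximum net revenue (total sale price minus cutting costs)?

64

Consider every possible first cut. v[k] is the best of p[i]+v[k−i] over all sellable i≤k, charging 4 whenever i<k.
v[1] = 4
v[2] = 6
v[3] = 24
v[4] = 24  (first piece 1, then v[3]=24)
v[5] = 27
v[6] = 44  (first piece 3, then v[3]=24)
v[7] = 44  (first piece 1, then v[6]=44)
v[8] = 47  (first piece 3, then v[5]=27)
v[9] = 64  (first piece 3, then v[6]=44)
One optimal plan: pieces 3 + 3 + 3 (2 cuts) → $72 − $8 = $64.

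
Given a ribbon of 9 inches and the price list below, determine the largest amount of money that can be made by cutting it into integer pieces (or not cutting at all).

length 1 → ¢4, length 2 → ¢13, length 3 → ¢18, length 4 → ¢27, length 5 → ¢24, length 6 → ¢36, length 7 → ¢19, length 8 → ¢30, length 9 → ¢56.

Let best[k] be the best obtainable value from length k. For each k, try every first piece i and keep the best of price[i] + best[k−i].
best[1] = 4
best[2] = 13
best[3] = 18
best[4] = 27
best[5] = 31  (first piece 1, then best[4]=27)
best[6] = 40  (first piece 2, then best[4]=27)
best[7] = 45  (first piece 3, then best[4]=27)
best[8] = 54  (first piece 4, then best[4]=27)
best[9] = 58  (first piece 1, then best[8]=54)
One optimal cutting: 4 + 4 + 1 → ¢27 + ¢27 + ¢4 = ¢58.

58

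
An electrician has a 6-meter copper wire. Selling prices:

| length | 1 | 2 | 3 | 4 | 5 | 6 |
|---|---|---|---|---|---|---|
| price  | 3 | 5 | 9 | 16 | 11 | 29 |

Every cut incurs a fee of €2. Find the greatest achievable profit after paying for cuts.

29

Build v[k] bottom-up: v[k] = max over allowed piece i of (p[i] + v[k−i]) − 2 per cut.
v[1] = 3
v[2] = max(3+3-2, 5+0) = 5
v[3] = max(3+5-2, 5+3-2, 9+0) = 9
v[4] = max(3+9-2, 5+5-2, 9+3-2, 16+0) = 16
v[5] = max(3+16-2, 5+9-2, 9+5-2, 16+3-2, 11+0) = 17
v[6] = max(3+17-2, 5+16-2, 9+9-2, 16+5-2, 11+3-2, 29+0) = 29
Best is to make no cuts and sell whole for €29.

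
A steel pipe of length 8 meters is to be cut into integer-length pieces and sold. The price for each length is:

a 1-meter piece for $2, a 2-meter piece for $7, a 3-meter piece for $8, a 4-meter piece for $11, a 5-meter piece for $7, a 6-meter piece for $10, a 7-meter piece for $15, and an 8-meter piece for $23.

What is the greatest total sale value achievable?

Let v[k] be the best obtainable value from length k. For each k, try every first piece i and keep the best of price[i] + v[k−i].
v[1] = 2
v[2] = max(2+2, 7+0) = 7
v[3] = max(2+7, 7+2, 8+0) = 9
v[4] = max(2+9, 7+7, 8+2, 11+0) = 14
v[5] = max(2+14, 7+9, 8+7, 11+2, 7+0) = 16
v[6] = max(2+16, 7+14, 8+9, 11+7, 7+2, 10+0) = 21
v[7] = max(2+21, 7+16, 8+14, …, 10+2, 15+0) = 23
v[8] = max(2+23, 7+21, 8+16, …, 15+2, 23+0) = 28
One optimal cutting: 2 + 2 + 2 + 2 → $7 + $7 + $7 + $7 = $28.

28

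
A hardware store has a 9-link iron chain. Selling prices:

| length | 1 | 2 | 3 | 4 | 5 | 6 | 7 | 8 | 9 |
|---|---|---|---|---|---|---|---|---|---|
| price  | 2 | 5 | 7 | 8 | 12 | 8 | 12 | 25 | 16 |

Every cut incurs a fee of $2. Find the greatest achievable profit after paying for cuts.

25

Let net[k] be the best obtainable value from length k. For each k, try every first piece i and keep the best of price[i] + net[k−i] minus the 2 cut fee when i<k.
net[1] = 2
net[2] = max(2+2-2, 5+0) = 5
net[3] = max(2+5-2, 5+2-2, 7+0) = 7
net[4] = max(2+7-2, 5+5-2, 7+2-2, 8+0) = 8
net[5] = max(2+8-2, 5+7-2, 7+5-2, 8+2-2, 12+0) = 12
net[6] = max(2+12-2, 5+8-2, 7+7-2, 8+5-2, 12+2-2, 8+0) = 12
net[7] = max(2+12-2, 5+12-2, 7+8-2, …, 8+2-2, 12+0) = 15
net[8] = max(2+15-2, 5+12-2, 7+12-2, …, 12+2-2, 25+0) = 25
net[9] = max(2+25-2, 5+15-2, 7+12-2, …, 25+2-2, 16+0) = 25
One optimal plan: pieces 8 + 1 (1 cut) → $27 − $2 = $25.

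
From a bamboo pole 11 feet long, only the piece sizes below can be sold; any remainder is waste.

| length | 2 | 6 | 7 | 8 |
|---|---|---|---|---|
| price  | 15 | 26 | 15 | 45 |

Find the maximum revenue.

Let f[k] be the best obtainable value from length k. For each k, try every first piece i and keep the best of price[i] + f[k−i].
f[1] = 0
f[2] = 15
f[3] = 15
f[4] = 30  (first piece 2, then f[2]=15)
f[5] = 30
f[6] = 45  (first piece 2, then f[4]=30)
f[7] = 45
f[8] = 60  (first piece 2, then f[6]=45)
f[9] = 60
f[10] = 75  (first piece 2, then f[8]=60)
f[11] = 75
One optimal cutting: pieces 2 + 2 + 2 + 2 + 2 with 1 foot of scrap → $75.

75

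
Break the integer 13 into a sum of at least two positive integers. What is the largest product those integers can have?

Fill P[k] for k=2..13: at each k try every first piece i and multiply by the better of (k−i) uncut or P[k−i].
Small cases: P[2]=1, P[3]=2, P[4]=4, P[5]=6, P[6]=9, P[7]=12, P[8]=18.
P[9] = 3*max(6,9) = 3*9 = 27
P[10] = 2*max(8,18) = 2*18 = 36
P[11] = 2*max(9,27) = 2*27 = 54
P[12] = 3*max(9,27) = 3*27 = 81
P[13] = 2*max(11,54) = 2*54 = 108
One optimal split: 3 + 3 + 3 + 2 + 2; product 3*3*3*2*2 = 108.

108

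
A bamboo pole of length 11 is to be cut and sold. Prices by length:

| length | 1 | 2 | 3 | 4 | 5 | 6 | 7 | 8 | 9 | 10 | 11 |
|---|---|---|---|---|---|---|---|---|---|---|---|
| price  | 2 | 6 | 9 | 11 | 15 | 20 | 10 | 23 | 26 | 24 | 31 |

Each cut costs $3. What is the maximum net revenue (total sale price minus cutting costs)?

32

Let v[k] be the best obtainable value from length k. For each k, try every first piece i and keep the best of price[i] + v[k−i] minus the 3 cut fee when i<k.
v[1] = 2
v[2] = max(2+2-3, 6+0) = 6
v[3] = max(2+6-3, 6+2-3, 9+0) = 9
v[4] = max(2+9-3, 6+6-3, 9+2-3, 11+0) = 11
v[5] = max(2+11-3, 6+9-3, 9+6-3, 11+2-3, 15+0) = 15
v[6] = max(2+15-3, 6+11-3, 9+9-3, 11+6-3, 15+2-3, 20+0) = 20
v[7] = max(2+20-3, 6+15-3, 9+11-3, …, 20+2-3, 10+0) = 19
v[8] = max(2+19-3, 6+20-3, 9+15-3, …, 10+2-3, 23+0) = 23
v[9] = max(2+23-3, 6+19-3, 9+20-3, …, 23+2-3, 26+0) = 26
v[10] = max(2+26-3, 6+23-3, 9+19-3, …, 26+2-3, 24+0) = 28
v[11] = max(2+28-3, 6+26-3, 9+23-3, …, 24+2-3, 31+0) = 32
One optimal plan: pieces 6 + 5 (1 cut) → $35 − $3 = $32.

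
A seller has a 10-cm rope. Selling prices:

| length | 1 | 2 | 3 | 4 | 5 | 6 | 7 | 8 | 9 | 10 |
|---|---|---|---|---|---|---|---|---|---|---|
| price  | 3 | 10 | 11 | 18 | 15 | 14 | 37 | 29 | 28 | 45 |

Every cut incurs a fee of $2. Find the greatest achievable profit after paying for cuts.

Let r[k] be the best obtainable value from length k. For each k, try every first piece i and keep the best of price[i] + r[k−i] minus the 2 cut fee when i<k.
r[1] = 3
r[2] = max(3+3-2, 10+0) = 10
r[3] = max(3+10-2, 10+3-2, 11+0) = 11
r[4] = max(3+11-2, 10+10-2, 11+3-2, 18+0) = 18
r[5] = max(3+18-2, 10+11-2, 11+10-2, 18+3-2, 15+0) = 19
r[6] = max(3+19-2, 10+18-2, 11+11-2, 18+10-2, 15+3-2, 14+0) = 26
r[7] = max(3+26-2, 10+19-2, 11+18-2, …, 14+3-2, 37+0) = 37
r[8] = max(3+37-2, 10+26-2, 11+19-2, …, 37+3-2, 29+0) = 38
r[9] = max(3+38-2, 10+37-2, 11+26-2, …, 29+3-2, 28+0) = 45
r[10] = max(3+45-2, 10+38-2, 11+37-2, …, 28+3-2, 45+0) = 46
One optimal plan: pieces 7 + 2 + 1 (2 cuts) → $50 − $4 = $46.

46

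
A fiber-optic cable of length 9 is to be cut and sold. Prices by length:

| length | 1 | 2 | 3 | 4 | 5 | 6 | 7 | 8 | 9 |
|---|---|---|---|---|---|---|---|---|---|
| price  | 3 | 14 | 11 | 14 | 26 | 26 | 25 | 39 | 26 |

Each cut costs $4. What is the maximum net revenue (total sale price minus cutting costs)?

46

Build r[k] bottom-up: r[k] = max over allowed piece i of (p[i] + r[k−i]) − 4 per cut.
r[1] = 3
r[2] = max(3+3-4, 14+0) = 14
r[3] = max(3+14-4, 14+3-4, 11+0) = 13
r[4] = max(3+13-4, 14+14-4, 11+3-4, 14+0) = 24
r[5] = max(3+24-4, 14+13-4, 11+14-4, 14+3-4, 26+0) = 26
r[6] = max(3+26-4, 14+24-4, 11+13-4, 14+14-4, 26+3-4, 26+0) = 34
r[7] = max(3+34-4, 14+26-4, 11+24-4, …, 26+3-4, 25+0) = 36
r[8] = max(3+36-4, 14+34-4, 11+26-4, …, 25+3-4, 39+0) = 44
r[9] = max(3+44-4, 14+36-4, 11+34-4, …, 39+3-4, 26+0) = 46
One optimal plan: pieces 5 + 2 + 2 (2 cuts) → $54 − $8 = $46.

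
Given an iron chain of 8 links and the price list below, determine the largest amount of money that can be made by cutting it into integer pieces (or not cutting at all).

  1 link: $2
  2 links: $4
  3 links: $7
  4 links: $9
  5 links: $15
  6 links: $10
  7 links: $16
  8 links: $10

Let v[k] be the best obtainable value from length k. For each k, try every first piece i and keep the best of price[i] + v[k−i].
v[1] = 2
v[2] = max(2+2, 4+0) = 4
v[3] = max(2+4, 4+2, 7+0) = 7
v[4] = max(2+7, 4+4, 7+2, 9+0) = 9
v[5] = max(2+9, 4+7, 7+4, 9+2, 15+0) = 15
v[6] = max(2+15, 4+9, 7+7, 9+4, 15+2, 10+0) = 17
v[7] = max(2+17, 4+15, 7+9, …, 10+2, 16+0) = 19
v[8] = max(2+19, 4+17, 7+15, …, 16+2, 10+0) = 22
One optimal cutting: 5 + 3 → $15 + $7 = $22.

22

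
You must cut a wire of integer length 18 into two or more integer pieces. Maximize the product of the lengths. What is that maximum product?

729

Fill f[k] for k=2..18: at each k try every first piece i and multiply by the better of (k−i) uncut or f[k−i].
f[2] = 1*max(1,0) = 1*1 = 1
f[3] = 1*max(2,1) = 1*2 = 2
f[4] = 2*max(2,1) = 2*2 = 4
f[5] = 2*max(3,2) = 2*3 = 6
f[6] = 3*max(3,2) = 3*3 = 9
f[7] = 2*max(5,6) = 2*6 = 12
f[8] = 2*max(6,9) = 2*9 = 18
f[9] = 3*max(6,9) = 3*9 = 27
f[10] = 2*max(8,18) = 2*18 = 36
f[11] = 2*max(9,27) = 2*27 = 54
f[12] = 3*max(9,27) = 3*27 = 81
f[13] = 2*max(11,54) = 2*54 = 108
f[14] = 2*max(12,81) = 2*81 = 162
f[15] = 3*max(12,81) = 3*81 = 243
f[16] = 2*max(14,162) = 2*162 = 324
f[17] = 2*max(15,243) = 2*243 = 486
f[18] = 3*max(15,243) = 3*243 = 729
One optimal split: 3 + 3 + 3 + 3 + 3 + 3; product 3*3*3*3*3*3 = 729.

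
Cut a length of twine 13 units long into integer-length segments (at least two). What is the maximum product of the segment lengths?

108

Fill prod[k] for k=2..13: at each k try every first piece i and multiply by the better of (k−i) uncut or prod[k−i].
prod[2] = 1·max(1,0) = 1·1 = 1
prod[3] = 1·max(2,1) = 1·2 = 2
prod[4] = 2·max(2,1) = 2·2 = 4
prod[5] = 2·max(3,2) = 2·3 = 6
prod[6] = 3·max(3,2) = 3·3 = 9
prod[7] = 2·max(5,6) = 2·6 = 12
prod[8] = 2·max(6,9) = 2·9 = 18
prod[9] = 3·max(6,9) = 3·9 = 27
prod[10] = 2·max(8,18) = 2·18 = 36
prod[11] = 2·max(9,27) = 2·27 = 54
prod[12] = 3·max(9,27) = 3·27 = 81
prod[13] = 2·max(11,54) = 2·54 = 108
One optimal split: 3 + 3 + 3 + 2 + 2; product 3·3·3·2·2 = 108.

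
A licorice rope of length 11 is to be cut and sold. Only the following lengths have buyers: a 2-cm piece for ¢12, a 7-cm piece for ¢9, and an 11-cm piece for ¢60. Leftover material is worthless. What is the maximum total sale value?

60

Consider every possible first cut. f[k] is the best of p[i]+f[k−i] over all sellable i≤k.
f[1] = 0
f[2] = 12
f[3] = 12
f[4] = 24  (first piece 2, then f[2]=12)
f[5] = 24
f[6] = 36  (first piece 2, then f[4]=24)
f[7] = 36
f[8] = 48  (first piece 2, then f[6]=36)
f[9] = 48
f[10] = 60  (first piece 2, then f[8]=48)
f[11] = 60
One optimal cutting: pieces 2 + 2 + 2 + 2 + 2 with 1 cm of scrap → ¢60.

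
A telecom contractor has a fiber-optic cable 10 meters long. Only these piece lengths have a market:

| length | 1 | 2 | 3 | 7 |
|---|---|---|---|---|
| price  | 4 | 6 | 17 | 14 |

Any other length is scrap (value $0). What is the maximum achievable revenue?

Let f[k] be the best obtainable value from length k. For each k, try every first piece i and keep the best of price[i] + f[k−i].
f[1] = 4
f[2] = max(4+4, 6+0) = 8
f[3] = max(4+8, 6+4, 17+0) = 17
f[4] = max(4+17, 6+8, 17+4) = 21
f[5] = max(4+21, 6+17, 17+8) = 25
f[6] = max(4+25, 6+21, 17+17) = 34
f[7] = max(4+34, 6+25, 17+21, 14+0) = 38
f[8] = max(4+38, 6+34, 17+25, 14+4) = 42
f[9] = max(4+42, 6+38, 17+34, 14+8) = 51
f[10] = max(4+51, 6+42, 17+38, 14+17) = 55
One optimal cutting: 3 + 3 + 3 + 1 → $55.

55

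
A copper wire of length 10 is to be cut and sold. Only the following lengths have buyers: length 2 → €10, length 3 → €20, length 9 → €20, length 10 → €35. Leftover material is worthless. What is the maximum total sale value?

Consider every possible first cut. best[k] is the best of p[i]+best[k−i] over all sellable i≤k.
best[1] = 0
best[2] = 10
best[3] = max(10+0, 20+0) = 20
best[4] = max(10+10, 20+0) = 20
best[5] = max(10+20, 20+10) = 30
best[6] = max(10+20, 20+20) = 40
best[7] = max(10+30, 20+20) = 40
best[8] = max(10+40, 20+30) = 50
best[9] = max(10+40, 20+40, 20+0) = 60
best[10] = max(10+50, 20+40, 20+0, 35+0) = 60
One optimal cutting: pieces 3 + 3 + 3 with 1 meter of scrap → €60.

60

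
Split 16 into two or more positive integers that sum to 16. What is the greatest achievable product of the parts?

Define f[k] = max over 1≤i<k of i · max(k−i, f[k−i]); the inner max lets the remainder stay uncut if that's better.
Small cases: f[2]=1, f[3]=2, f[4]=4, f[5]=6, f[6]=9, f[7]=12, f[8]=18, f[9]=27.
f[10] = 2×max(8,18) = 2×18 = 36
f[11] = 2×max(9,27) = 2×27 = 54
f[12] = 3×max(9,27) = 3×27 = 81
f[13] = 2×max(11,54) = 2×54 = 108
f[14] = 2×max(12,81) = 2×81 = 162
f[15] = 3×max(12,81) = 3×81 = 243
f[16] = 2×max(14,162) = 2×162 = 324
One optimal split: 3 + 3 + 3 + 3 + 2 + 2; product 3×3×3×3×2×2 = 324.

324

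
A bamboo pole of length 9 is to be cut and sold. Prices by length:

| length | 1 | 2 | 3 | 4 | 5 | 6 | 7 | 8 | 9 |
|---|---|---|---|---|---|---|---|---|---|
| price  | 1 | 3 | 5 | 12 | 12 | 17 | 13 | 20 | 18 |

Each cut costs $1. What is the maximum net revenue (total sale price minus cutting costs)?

Let v[k] be the best obtainable value from length k. For each k, try every first piece i and keep the best of price[i] + v[k−i] minus the 1 cut fee when i<k.
v[1] = 1
v[2] = max(1+1-1, 3+0) = 3
v[3] = max(1+3-1, 3+1-1, 5+0) = 5
v[4] = max(1+5-1, 3+3-1, 5+1-1, 12+0) = 12
v[5] = max(1+12-1, 3+5-1, 5+3-1, 12+1-1, 12+0) = 12
v[6] = max(1+12-1, 3+12-1, 5+5-1, 12+3-1, 12+1-1, 17+0) = 17
v[7] = max(1+17-1, 3+12-1, 5+12-1, …, 17+1-1, 13+0) = 17
v[8] = max(1+17-1, 3+17-1, 5+12-1, …, 13+1-1, 20+0) = 23
v[9] = max(1+23-1, 3+17-1, 5+17-1, …, 20+1-1, 18+0) = 23
One optimal plan: pieces 4 + 4 + 1 (2 cuts) → $25 − $2 = $23.

23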